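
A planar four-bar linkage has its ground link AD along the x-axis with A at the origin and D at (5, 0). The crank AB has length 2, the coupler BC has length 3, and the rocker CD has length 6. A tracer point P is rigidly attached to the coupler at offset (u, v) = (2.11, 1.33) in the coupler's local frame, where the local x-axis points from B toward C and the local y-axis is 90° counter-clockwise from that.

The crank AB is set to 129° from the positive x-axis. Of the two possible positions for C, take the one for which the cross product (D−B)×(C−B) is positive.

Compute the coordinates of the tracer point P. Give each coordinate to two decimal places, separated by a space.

-1.09 4.04

A=(0,0), D=(5.00,0)
B = A + 2.00·(cos129°, sin129°) = (-1.2586, 1.5543)
|BD| = 6.4488
circle(B,3.00) ∩ circle(D,6.00): a=1.1309, h=2.7787
  candidates: C₊=(0.5087,3.9785) cross=17.919; C₋=(-0.8308,-1.4150) cross=-17.919
  mode + wants cross > 0 → take C=(0.5087,3.9785) (cross=17.919)
ex = (C−B)/|BC| = (0.5891,0.8081); ey = (-0.8081,0.5891)
P = B + 2.11·ex + 1.33·ey = (-1.0903,4.0428)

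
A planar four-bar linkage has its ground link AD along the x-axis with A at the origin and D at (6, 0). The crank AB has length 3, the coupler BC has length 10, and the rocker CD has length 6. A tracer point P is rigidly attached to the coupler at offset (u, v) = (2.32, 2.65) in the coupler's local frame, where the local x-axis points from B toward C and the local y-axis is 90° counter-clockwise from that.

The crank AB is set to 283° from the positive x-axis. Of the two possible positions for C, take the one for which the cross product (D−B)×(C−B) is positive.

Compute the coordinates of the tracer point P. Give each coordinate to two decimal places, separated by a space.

A=(0,0), D=(6.00,0)
B = A + 3.00·(cos283°, sin283°) = (0.6749, -2.9231)
|BD| = 6.0747
circle(B,10.00) ∩ circle(D,6.00): a=8.3051, h=5.5700
  candidates: C₊=(5.2749,5.9560) cross=33.836; C₋=(10.6355,-3.8095) cross=-33.836
  mode + wants cross > 0 → take C=(5.2749,5.9560) (cross=33.836)
ex = (C−B)/|BC| = (0.4600,0.8879); ey = (-0.8879,0.4600)
P = B + 2.32·ex + 2.65·ey = (-0.6109,0.3559)

-0.61 0.36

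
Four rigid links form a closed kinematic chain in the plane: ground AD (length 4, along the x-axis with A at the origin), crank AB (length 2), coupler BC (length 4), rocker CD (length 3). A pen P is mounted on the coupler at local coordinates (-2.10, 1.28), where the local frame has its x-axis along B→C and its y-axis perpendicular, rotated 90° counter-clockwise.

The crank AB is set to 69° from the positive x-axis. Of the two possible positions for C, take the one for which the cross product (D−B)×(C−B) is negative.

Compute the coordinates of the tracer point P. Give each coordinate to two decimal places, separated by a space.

A=(0,0), D=(4.00,0)
B = A + 2.00·(cos69°, sin69°) = (0.7167, 1.8672)
|BD| = 3.7771
circle(B,4.00) ∩ circle(D,3.00): a=2.8152, h=2.8416
  candidates: C₊=(4.5686,2.9456) cross=10.733; C₋=(1.7591,-1.9946) cross=-10.733
  mode - wants cross < 0 → take C=(1.7591,-1.9946) (cross=-10.733)
ex = (C−B)/|BC| = (0.2606,-0.9654); ey = (0.9654,0.2606)
P = B + -2.10·ex + 1.28·ey = (1.4052,4.2282)

1.41 4.23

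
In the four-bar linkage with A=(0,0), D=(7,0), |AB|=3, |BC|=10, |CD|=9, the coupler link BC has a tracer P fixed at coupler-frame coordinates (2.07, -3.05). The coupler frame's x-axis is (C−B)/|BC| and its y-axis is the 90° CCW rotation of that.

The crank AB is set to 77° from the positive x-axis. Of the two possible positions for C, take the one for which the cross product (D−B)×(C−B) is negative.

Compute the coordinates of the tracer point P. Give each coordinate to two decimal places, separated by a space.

-2.22 0.64

A=(0,0), D=(7.00,0)
B = A + 3.00·(cos77°, sin77°) = (0.6749, 2.9231)
|BD| = 6.9679
circle(B,10.00) ∩ circle(D,9.00): a=4.8474, h=8.7466
  candidates: C₊=(8.7443,8.8293) cross=60.946; C₋=(1.4058,-7.0501) cross=-60.946
  mode - wants cross < 0 → take C=(1.4058,-7.0501) (cross=-60.946)
ex = (C−B)/|BC| = (0.0731,-0.9973); ey = (0.9973,0.0731)
P = B + 2.07·ex + -3.05·ey = (-2.2157,0.6357)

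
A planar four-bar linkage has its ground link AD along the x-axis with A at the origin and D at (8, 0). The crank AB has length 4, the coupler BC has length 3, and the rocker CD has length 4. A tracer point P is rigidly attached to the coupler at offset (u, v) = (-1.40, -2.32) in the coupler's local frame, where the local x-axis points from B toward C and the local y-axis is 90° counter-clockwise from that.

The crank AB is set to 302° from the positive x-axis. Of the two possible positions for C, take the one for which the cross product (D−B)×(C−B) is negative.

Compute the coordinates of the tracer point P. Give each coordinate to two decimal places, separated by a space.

A=(0,0), D=(8.00,0)
B = A + 4.00·(cos302°, sin302°) = (2.1197, -3.3922)
|BD| = 6.7886
circle(B,3.00) ∩ circle(D,4.00): a=2.8787, h=0.8443
  candidates: C₊=(4.1913,-1.2224) cross=5.732; C₋=(5.0352,-2.6851) cross=-5.732
  mode - wants cross < 0 → take C=(5.0352,-2.6851) (cross=-5.732)
ex = (C−B)/|BC| = (0.9718,0.2357); ey = (-0.2357,0.9718)
P = B + -1.40·ex + -2.32·ey = (1.3060,-5.9768)

1.31 -5.98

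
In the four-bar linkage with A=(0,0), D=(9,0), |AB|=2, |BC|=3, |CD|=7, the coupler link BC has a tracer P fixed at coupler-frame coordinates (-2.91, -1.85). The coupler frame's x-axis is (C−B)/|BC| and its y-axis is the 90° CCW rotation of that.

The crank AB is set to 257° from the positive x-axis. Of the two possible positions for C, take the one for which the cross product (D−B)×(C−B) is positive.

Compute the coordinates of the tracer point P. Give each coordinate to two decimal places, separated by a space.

-1.77 -5.14

A=(0,0), D=(9.00,0)
B = A + 2.00·(cos257°, sin257°) = (-0.4499, -1.9487)
|BD| = 9.6487
circle(B,3.00) ∩ circle(D,7.00): a=2.7516, h=1.1954
  candidates: C₊=(2.0035,-0.2223) cross=11.534; C₋=(2.4864,-2.5637) cross=-11.534
  mode + wants cross > 0 → take C=(2.0035,-0.2223) (cross=11.534)
ex = (C−B)/|BC| = (0.8178,0.5755); ey = (-0.5755,0.8178)
P = B + -2.91·ex + -1.85·ey = (-1.7651,-5.1364)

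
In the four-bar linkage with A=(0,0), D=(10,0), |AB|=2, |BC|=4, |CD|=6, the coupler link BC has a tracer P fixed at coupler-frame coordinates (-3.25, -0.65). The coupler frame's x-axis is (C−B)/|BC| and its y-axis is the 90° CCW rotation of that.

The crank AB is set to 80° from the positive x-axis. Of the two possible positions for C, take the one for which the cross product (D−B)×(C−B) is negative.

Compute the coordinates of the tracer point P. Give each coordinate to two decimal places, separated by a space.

-2.89 2.68

A=(0,0), D=(10.00,0)
B = A + 2.00·(cos80°, sin80°) = (0.3473, 1.9696)
|BD| = 9.8516
circle(B,4.00) ∩ circle(D,6.00): a=3.9107, h=0.8403
  candidates: C₊=(4.3471,2.0111) cross=8.278; C₋=(4.0111,0.3644) cross=-8.278
  mode - wants cross < 0 → take C=(4.0111,0.3644) (cross=-8.278)
ex = (C−B)/|BC| = (0.9159,-0.4013); ey = (0.4013,0.9159)
P = B + -3.25·ex + -0.65·ey = (-2.8904,2.6785)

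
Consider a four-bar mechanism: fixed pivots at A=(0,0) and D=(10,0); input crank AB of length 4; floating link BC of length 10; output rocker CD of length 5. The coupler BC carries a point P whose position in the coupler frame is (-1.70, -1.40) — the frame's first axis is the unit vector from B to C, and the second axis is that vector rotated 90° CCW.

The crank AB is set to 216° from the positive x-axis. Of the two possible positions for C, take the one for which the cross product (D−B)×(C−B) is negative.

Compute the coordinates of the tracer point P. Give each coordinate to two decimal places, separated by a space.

A=(0,0), D=(10.00,0)
B = A + 4.00·(cos216°, sin216°) = (-3.2361, -2.3511)
|BD| = 13.4433
circle(B,10.00) ∩ circle(D,5.00): a=9.5111, h=3.0884
  candidates: C₊=(5.5883,2.3531) cross=41.518; C₋=(6.6686,-3.7285) cross=-41.518
  mode - wants cross < 0 → take C=(6.6686,-3.7285) (cross=-41.518)
ex = (C−B)/|BC| = (0.9905,-0.1377); ey = (0.1377,0.9905)
P = B + -1.70·ex + -1.40·ey = (-5.1127,-3.5036)

-5.11 -3.50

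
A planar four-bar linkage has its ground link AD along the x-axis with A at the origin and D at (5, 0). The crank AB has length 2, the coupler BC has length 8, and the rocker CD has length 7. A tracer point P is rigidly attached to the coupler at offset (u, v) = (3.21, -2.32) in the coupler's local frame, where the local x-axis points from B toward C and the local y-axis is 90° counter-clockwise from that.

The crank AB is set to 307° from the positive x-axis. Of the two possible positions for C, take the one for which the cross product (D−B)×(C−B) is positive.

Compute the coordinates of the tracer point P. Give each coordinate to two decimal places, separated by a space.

A=(0,0), D=(5.00,0)
B = A + 2.00·(cos307°, sin307°) = (1.2036, -1.5973)
|BD| = 4.1187
circle(B,8.00) ∩ circle(D,7.00): a=3.8803, h=6.9959
  candidates: C₊=(2.0672,6.3560) cross=28.814; C₋=(7.4934,-6.5409) cross=-28.814
  mode + wants cross > 0 → take C=(2.0672,6.3560) (cross=28.814)
ex = (C−B)/|BC| = (0.1079,0.9942); ey = (-0.9942,0.1079)
P = B + 3.21·ex + -2.32·ey = (3.8566,1.3435)

3.86 1.34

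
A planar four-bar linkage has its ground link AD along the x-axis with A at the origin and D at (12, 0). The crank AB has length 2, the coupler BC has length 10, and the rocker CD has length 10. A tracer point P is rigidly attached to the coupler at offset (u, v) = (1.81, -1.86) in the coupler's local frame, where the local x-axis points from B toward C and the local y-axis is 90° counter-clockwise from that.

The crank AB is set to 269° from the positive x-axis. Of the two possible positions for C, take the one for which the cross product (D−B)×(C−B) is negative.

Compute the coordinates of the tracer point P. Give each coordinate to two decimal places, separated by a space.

A=(0,0), D=(12.00,0)
B = A + 2.00·(cos269°, sin269°) = (-0.0349, -1.9997)
|BD| = 12.1999
circle(B,10.00) ∩ circle(D,10.00): a=6.1000, h=7.9241
  candidates: C₊=(4.6837,6.8170) cross=96.673; C₋=(7.2814,-8.8167) cross=-96.673
  mode - wants cross < 0 → take C=(7.2814,-8.8167) (cross=-96.673)
ex = (C−B)/|BC| = (0.7316,-0.6817); ey = (0.6817,0.7316)
P = B + 1.81·ex + -1.86·ey = (0.0214,-4.5944)

0.02 -4.59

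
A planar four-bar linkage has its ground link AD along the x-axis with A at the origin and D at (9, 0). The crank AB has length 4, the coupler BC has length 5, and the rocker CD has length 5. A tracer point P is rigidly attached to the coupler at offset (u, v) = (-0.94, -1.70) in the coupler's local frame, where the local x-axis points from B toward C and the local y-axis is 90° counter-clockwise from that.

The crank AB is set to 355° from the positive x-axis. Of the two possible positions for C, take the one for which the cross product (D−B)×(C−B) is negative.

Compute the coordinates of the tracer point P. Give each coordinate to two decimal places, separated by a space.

2.05 -0.53

A=(0,0), D=(9.00,0)
B = A + 4.00·(cos355°, sin355°) = (3.9848, -0.3486)
|BD| = 5.0273
circle(B,5.00) ∩ circle(D,5.00): a=2.5137, h=4.3222
  candidates: C₊=(6.1927,4.1375) cross=21.729; C₋=(6.7921,-4.4861) cross=-21.729
  mode - wants cross < 0 → take C=(6.7921,-4.4861) (cross=-21.729)
ex = (C−B)/|BC| = (0.5615,-0.8275); ey = (0.8275,0.5615)
P = B + -0.94·ex + -1.70·ey = (2.0503,-0.5253)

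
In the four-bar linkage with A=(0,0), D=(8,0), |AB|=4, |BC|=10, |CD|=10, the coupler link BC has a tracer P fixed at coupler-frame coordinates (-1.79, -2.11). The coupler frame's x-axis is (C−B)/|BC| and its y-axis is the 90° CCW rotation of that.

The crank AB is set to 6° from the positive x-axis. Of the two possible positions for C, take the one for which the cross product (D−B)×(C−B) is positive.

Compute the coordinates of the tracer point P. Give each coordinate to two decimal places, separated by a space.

A=(0,0), D=(8.00,0)
B = A + 4.00·(cos6°, sin6°) = (3.9781, 0.4181)
|BD| = 4.0436
circle(B,10.00) ∩ circle(D,10.00): a=2.0218, h=9.7935
  candidates: C₊=(7.0017,9.9500) cross=39.601; C₋=(4.9764,-9.5319) cross=-39.601
  mode + wants cross > 0 → take C=(7.0017,9.9500) (cross=39.601)
ex = (C−B)/|BC| = (0.3024,0.9532); ey = (-0.9532,0.3024)
P = B + -1.79·ex + -2.11·ey = (5.4481,-1.9261)

5.45 -1.93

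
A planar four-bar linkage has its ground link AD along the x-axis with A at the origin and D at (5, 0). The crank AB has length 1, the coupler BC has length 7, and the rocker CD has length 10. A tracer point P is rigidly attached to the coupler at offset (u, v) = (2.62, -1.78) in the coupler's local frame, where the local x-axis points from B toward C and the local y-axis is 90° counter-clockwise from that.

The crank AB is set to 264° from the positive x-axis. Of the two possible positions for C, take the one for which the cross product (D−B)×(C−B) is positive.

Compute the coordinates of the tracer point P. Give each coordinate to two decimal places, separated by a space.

A=(0,0), D=(5.00,0)
B = A + 1.00·(cos264°, sin264°) = (-0.1045, -0.9945)
|BD| = 5.2005
circle(B,7.00) ∩ circle(D,10.00): a=-2.3031, h=6.6103
  candidates: C₊=(-3.6293,5.0533) cross=34.377; C₋=(-1.1010,-7.9232) cross=-34.377
  mode + wants cross > 0 → take C=(-3.6293,5.0533) (cross=34.377)
ex = (C−B)/|BC| = (-0.5035,0.8640); ey = (-0.8640,-0.5035)
P = B + 2.62·ex + -1.78·ey = (0.1141,2.1654)

0.11 2.17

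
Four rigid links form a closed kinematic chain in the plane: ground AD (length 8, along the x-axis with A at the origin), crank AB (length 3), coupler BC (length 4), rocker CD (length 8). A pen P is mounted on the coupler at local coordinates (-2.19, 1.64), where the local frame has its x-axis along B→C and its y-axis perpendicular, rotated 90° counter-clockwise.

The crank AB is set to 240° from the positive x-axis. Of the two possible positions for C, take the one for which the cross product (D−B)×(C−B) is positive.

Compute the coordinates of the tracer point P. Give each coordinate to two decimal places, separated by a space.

A=(0,0), D=(8.00,0)
B = A + 3.00·(cos240°, sin240°) = (-1.5000, -2.5981)
|BD| = 9.8489
circle(B,4.00) ∩ circle(D,8.00): a=2.4876, h=3.1324
  candidates: C₊=(0.0732,1.0796) cross=30.850; C₋=(1.7258,-4.9633) cross=-30.850
  mode + wants cross > 0 → take C=(0.0732,1.0796) (cross=30.850)
ex = (C−B)/|BC| = (0.3933,0.9194); ey = (-0.9194,0.3933)
P = B + -2.19·ex + 1.64·ey = (-3.8692,-3.9666)

-3.87 -3.97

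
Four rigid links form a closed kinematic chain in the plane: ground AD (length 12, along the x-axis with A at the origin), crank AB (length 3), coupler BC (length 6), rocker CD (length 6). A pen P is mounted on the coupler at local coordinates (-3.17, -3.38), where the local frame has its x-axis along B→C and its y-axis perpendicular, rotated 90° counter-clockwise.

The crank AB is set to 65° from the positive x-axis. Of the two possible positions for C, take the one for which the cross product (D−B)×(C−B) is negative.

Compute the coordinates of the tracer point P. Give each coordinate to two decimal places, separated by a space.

-3.30 1.92

A=(0,0), D=(12.00,0)
B = A + 3.00·(cos65°, sin65°) = (1.2679, 2.7189)
|BD| = 11.0712
circle(B,6.00) ∩ circle(D,6.00): a=5.5356, h=2.3145
  candidates: C₊=(7.2023,3.6031) cross=25.625; C₋=(6.0655,-0.8842) cross=-25.625
  mode - wants cross < 0 → take C=(6.0655,-0.8842) (cross=-25.625)
ex = (C−B)/|BC| = (0.7996,-0.6005); ey = (0.6005,0.7996)
P = B + -3.17·ex + -3.38·ey = (-3.2967,1.9199)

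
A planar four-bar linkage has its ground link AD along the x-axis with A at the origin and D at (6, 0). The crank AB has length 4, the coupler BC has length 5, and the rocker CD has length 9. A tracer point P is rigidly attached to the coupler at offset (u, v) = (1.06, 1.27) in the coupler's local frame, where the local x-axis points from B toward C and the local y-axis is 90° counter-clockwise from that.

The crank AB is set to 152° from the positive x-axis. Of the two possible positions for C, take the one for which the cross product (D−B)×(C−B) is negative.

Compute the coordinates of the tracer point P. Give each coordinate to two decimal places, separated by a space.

A=(0,0), D=(6.00,0)
B = A + 4.00·(cos152°, sin152°) = (-3.5318, 1.8779)
|BD| = 9.7150
circle(B,5.00) ∩ circle(D,9.00): a=1.9754, h=4.5932
  candidates: C₊=(-0.7058,6.0027) cross=44.623; C₋=(-2.4815,-3.0106) cross=-44.623
  mode - wants cross < 0 → take C=(-2.4815,-3.0106) (cross=-44.623)
ex = (C−B)/|BC| = (0.2101,-0.9777); ey = (0.9777,0.2101)
P = B + 1.06·ex + 1.27·ey = (-2.0675,1.1083)

-2.07 1.11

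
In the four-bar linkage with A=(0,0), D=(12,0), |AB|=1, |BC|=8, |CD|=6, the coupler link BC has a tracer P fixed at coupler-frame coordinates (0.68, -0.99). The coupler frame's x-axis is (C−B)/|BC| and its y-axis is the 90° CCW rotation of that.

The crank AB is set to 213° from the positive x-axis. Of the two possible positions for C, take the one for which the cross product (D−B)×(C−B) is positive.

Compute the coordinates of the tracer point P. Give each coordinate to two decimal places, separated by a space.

0.17 -1.20

A=(0,0), D=(12.00,0)
B = A + 1.00·(cos213°, sin213°) = (-0.8387, -0.5446)
|BD| = 12.8502
circle(B,8.00) ∩ circle(D,6.00): a=7.5146, h=2.7443
  candidates: C₊=(6.5528,2.5157) cross=35.264; C₋=(6.7855,-2.9679) cross=-35.264
  mode + wants cross > 0 → take C=(6.5528,2.5157) (cross=35.264)
ex = (C−B)/|BC| = (0.9239,0.3825); ey = (-0.3825,0.9239)
P = B + 0.68·ex + -0.99·ey = (0.1683,-1.1992)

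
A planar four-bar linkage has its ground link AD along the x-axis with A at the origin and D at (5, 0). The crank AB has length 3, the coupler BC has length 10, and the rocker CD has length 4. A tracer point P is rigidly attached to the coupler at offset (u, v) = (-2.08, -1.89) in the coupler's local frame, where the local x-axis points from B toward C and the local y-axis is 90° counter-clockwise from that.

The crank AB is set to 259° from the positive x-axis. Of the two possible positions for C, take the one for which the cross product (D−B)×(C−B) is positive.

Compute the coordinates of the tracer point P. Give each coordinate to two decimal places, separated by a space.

A=(0,0), D=(5.00,0)
B = A + 3.00·(cos259°, sin259°) = (-0.5724, -2.9449)
|BD| = 6.3027
circle(B,10.00) ∩ circle(D,4.00): a=9.8152, h=1.9139
  candidates: C₊=(7.2112,3.3332) cross=12.062; C₋=(8.9997,-0.0509) cross=-12.062
  mode + wants cross > 0 → take C=(7.2112,3.3332) (cross=12.062)
ex = (C−B)/|BC| = (0.7784,0.6278); ey = (-0.6278,0.7784)
P = B + -2.08·ex + -1.89·ey = (-1.0049,-5.7218)

-1.00 -5.72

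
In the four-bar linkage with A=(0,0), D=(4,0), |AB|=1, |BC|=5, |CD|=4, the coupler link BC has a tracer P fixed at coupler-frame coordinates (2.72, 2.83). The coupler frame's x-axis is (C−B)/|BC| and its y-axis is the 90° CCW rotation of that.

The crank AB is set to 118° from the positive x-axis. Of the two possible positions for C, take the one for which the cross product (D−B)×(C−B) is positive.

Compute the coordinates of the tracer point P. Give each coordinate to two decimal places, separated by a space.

-0.07 4.79

A=(0,0), D=(4.00,0)
B = A + 1.00·(cos118°, sin118°) = (-0.4695, 0.8829)
|BD| = 4.5559
circle(B,5.00) ∩ circle(D,4.00): a=3.2657, h=3.7862
  candidates: C₊=(3.4681,3.9645) cross=17.249; C₋=(2.0005,-3.4644) cross=-17.249
  mode + wants cross > 0 → take C=(3.4681,3.9645) (cross=17.249)
ex = (C−B)/|BC| = (0.7875,0.6163); ey = (-0.6163,0.7875)
P = B + 2.72·ex + 2.83·ey = (-0.0716,4.7879)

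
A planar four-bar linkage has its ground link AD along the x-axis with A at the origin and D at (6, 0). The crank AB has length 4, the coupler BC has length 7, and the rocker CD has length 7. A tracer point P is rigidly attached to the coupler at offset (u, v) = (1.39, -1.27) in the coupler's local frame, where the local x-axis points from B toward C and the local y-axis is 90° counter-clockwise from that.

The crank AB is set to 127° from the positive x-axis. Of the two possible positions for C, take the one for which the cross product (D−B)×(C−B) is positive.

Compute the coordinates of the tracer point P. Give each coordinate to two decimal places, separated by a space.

-0.57 2.76

A=(0,0), D=(6.00,0)
B = A + 4.00·(cos127°, sin127°) = (-2.4073, 3.1945)
|BD| = 8.9937
circle(B,7.00) ∩ circle(D,7.00): a=4.4969, h=5.3645
  candidates: C₊=(3.7018,6.6120) cross=48.247; C₋=(-0.1091,-3.4174) cross=-48.247
  mode + wants cross > 0 → take C=(3.7018,6.6120) (cross=48.247)
ex = (C−B)/|BC| = (0.8727,0.4882); ey = (-0.4882,0.8727)
P = B + 1.39·ex + -1.27·ey = (-0.5741,2.7648)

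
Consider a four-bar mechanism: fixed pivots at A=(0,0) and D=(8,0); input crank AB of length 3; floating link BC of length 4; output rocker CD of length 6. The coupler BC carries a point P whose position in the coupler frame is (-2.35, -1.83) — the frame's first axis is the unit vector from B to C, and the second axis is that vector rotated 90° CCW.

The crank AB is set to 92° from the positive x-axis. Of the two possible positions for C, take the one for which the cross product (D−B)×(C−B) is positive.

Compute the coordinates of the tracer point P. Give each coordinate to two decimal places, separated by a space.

-1.80 0.55

A=(0,0), D=(8.00,0)
B = A + 3.00·(cos92°, sin92°) = (-0.1047, 2.9982)
|BD| = 8.6415
circle(B,4.00) ∩ circle(D,6.00): a=3.1635, h=2.4479
  candidates: C₊=(3.7116,4.1964) cross=21.153; C₋=(2.0130,-0.3952) cross=-21.153
  mode + wants cross > 0 → take C=(3.7116,4.1964) (cross=21.153)
ex = (C−B)/|BC| = (0.9541,0.2996); ey = (-0.2996,0.9541)
P = B + -2.35·ex + -1.83·ey = (-1.7986,0.5483)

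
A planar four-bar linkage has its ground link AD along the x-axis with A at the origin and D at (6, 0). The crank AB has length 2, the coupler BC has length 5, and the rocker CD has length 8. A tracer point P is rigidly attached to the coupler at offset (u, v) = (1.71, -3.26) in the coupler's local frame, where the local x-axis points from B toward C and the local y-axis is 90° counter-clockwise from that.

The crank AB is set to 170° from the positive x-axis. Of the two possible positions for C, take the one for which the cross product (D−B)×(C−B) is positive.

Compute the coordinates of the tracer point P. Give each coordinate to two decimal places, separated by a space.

A=(0,0), D=(6.00,0)
B = A + 2.00·(cos170°, sin170°) = (-1.9696, 0.3473)
|BD| = 7.9772
circle(B,5.00) ∩ circle(D,8.00): a=1.5441, h=4.7556
  candidates: C₊=(-0.2199,5.0312) cross=37.936; C₋=(-0.6340,-4.4710) cross=-37.936
  mode + wants cross > 0 → take C=(-0.2199,5.0312) (cross=37.936)
ex = (C−B)/|BC| = (0.3499,0.9368); ey = (-0.9368,0.3499)
P = B + 1.71·ex + -3.26·ey = (1.6827,0.8084)

1.68 0.81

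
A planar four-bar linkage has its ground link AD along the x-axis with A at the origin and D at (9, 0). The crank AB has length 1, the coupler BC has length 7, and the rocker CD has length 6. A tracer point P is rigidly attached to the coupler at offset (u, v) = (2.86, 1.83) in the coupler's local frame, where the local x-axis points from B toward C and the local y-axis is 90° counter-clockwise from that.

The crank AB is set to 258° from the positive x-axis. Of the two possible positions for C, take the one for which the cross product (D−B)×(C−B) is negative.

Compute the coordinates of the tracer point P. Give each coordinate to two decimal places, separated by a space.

3.19 -1.08

A=(0,0), D=(9.00,0)
B = A + 1.00·(cos258°, sin258°) = (-0.2079, -0.9781)
|BD| = 9.2597
circle(B,7.00) ∩ circle(D,6.00): a=5.3318, h=4.5356
  candidates: C₊=(4.6150,4.0953) cross=41.998; C₋=(5.5732,-4.9251) cross=-41.998
  mode - wants cross < 0 → take C=(5.5732,-4.9251) (cross=-41.998)
ex = (C−B)/|BC| = (0.8259,-0.5639); ey = (0.5639,0.8259)
P = B + 2.86·ex + 1.83·ey = (3.1859,-1.0794)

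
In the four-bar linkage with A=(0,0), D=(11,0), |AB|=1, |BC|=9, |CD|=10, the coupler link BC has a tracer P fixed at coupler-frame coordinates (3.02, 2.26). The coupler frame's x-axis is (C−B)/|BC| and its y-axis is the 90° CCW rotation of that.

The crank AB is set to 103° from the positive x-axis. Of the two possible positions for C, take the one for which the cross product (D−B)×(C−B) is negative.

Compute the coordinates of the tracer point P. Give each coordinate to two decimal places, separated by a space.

3.17 -0.68

A=(0,0), D=(11.00,0)
B = A + 1.00·(cos103°, sin103°) = (-0.2250, 0.9744)
|BD| = 11.2672
circle(B,9.00) ∩ circle(D,10.00): a=4.7904, h=7.6192
  candidates: C₊=(5.2064,8.1507) cross=85.846; C₋=(3.8886,-7.0305) cross=-85.846
  mode - wants cross < 0 → take C=(3.8886,-7.0305) (cross=-85.846)
ex = (C−B)/|BC| = (0.4571,-0.8894); ey = (0.8894,0.4571)
P = B + 3.02·ex + 2.26·ey = (3.1655,-0.6788)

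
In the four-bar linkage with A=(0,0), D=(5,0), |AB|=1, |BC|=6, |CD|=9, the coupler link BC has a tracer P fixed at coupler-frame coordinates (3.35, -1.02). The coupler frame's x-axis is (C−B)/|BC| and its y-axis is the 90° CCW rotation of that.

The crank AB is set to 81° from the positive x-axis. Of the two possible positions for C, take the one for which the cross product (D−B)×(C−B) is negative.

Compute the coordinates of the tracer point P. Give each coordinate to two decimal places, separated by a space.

A=(0,0), D=(5.00,0)
B = A + 1.00·(cos81°, sin81°) = (0.1564, 0.9877)
|BD| = 4.9432
circle(B,6.00) ∩ circle(D,9.00): a=-2.0800, h=5.6279
  candidates: C₊=(-0.7572,6.9177) cross=27.820; C₋=(-3.0062,-4.1111) cross=-27.820
  mode - wants cross < 0 → take C=(-3.0062,-4.1111) (cross=-27.820)
ex = (C−B)/|BC| = (-0.5271,-0.8498); ey = (0.8498,-0.5271)
P = B + 3.35·ex + -1.02·ey = (-2.4761,-1.3215)

-2.48 -1.32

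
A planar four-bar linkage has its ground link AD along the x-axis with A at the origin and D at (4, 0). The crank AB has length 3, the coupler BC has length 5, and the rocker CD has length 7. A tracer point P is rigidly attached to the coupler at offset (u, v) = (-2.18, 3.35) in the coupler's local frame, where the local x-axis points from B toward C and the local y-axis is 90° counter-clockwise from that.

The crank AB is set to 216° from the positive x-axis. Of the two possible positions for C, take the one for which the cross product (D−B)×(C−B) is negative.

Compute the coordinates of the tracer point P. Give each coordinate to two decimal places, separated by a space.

A=(0,0), D=(4.00,0)
B = A + 3.00·(cos216°, sin216°) = (-2.4271, -1.7634)
|BD| = 6.6646
circle(B,5.00) ∩ circle(D,7.00): a=1.5317, h=4.7596
  candidates: C₊=(-2.2093,3.2319) cross=31.721; C₋=(0.3094,-5.9481) cross=-31.721
  mode - wants cross < 0 → take C=(0.3094,-5.9481) (cross=-31.721)
ex = (C−B)/|BC| = (0.5473,-0.8369); ey = (0.8369,0.5473)
P = B + -2.18·ex + 3.35·ey = (-0.8164,1.8946)

-0.82 1.89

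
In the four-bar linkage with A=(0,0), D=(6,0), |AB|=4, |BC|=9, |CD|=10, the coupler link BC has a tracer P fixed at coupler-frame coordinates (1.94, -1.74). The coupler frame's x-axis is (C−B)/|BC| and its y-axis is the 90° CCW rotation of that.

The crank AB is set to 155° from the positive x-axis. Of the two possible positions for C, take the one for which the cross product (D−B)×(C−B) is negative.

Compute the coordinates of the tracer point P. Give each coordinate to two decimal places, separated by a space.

A=(0,0), D=(6.00,0)
B = A + 4.00·(cos155°, sin155°) = (-3.6252, 1.6905)
|BD| = 9.7726
circle(B,9.00) ∩ circle(D,10.00): a=3.9142, h=8.1043
  candidates: C₊=(1.6318,8.9955) cross=79.199; C₋=(-1.1720,-6.9687) cross=-79.199
  mode - wants cross < 0 → take C=(-1.1720,-6.9687) (cross=-79.199)
ex = (C−B)/|BC| = (0.2726,-0.9621); ey = (0.9621,0.2726)
P = B + 1.94·ex + -1.74·ey = (-4.7705,-0.6504)

-4.77 -0.65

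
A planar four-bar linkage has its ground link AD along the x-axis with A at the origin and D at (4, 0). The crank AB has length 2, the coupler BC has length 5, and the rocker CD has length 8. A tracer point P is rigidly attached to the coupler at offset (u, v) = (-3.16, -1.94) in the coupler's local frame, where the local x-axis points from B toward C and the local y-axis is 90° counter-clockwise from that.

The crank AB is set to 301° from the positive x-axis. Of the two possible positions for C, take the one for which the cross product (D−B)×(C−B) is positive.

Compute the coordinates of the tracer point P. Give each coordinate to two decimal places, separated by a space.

A=(0,0), D=(4.00,0)
B = A + 2.00·(cos301°, sin301°) = (1.0301, -1.7143)
|BD| = 3.4292
circle(B,5.00) ∩ circle(D,8.00): a=-3.9719, h=3.0372
  candidates: C₊=(-3.9282,-1.0696) cross=10.415; C₋=(-0.8915,-6.3303) cross=-10.415
  mode + wants cross > 0 → take C=(-3.9282,-1.0696) (cross=10.415)
ex = (C−B)/|BC| = (-0.9917,0.1290); ey = (-0.1290,-0.9917)
P = B + -3.16·ex + -1.94·ey = (4.4139,-0.1980)

4.41 -0.20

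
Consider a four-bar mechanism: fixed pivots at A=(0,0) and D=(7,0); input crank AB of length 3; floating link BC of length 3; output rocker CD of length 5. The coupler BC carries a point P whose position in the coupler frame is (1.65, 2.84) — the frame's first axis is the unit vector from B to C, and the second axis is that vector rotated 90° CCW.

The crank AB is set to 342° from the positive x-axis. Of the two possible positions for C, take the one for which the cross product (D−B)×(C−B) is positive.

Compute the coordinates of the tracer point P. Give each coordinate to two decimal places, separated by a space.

A=(0,0), D=(7.00,0)
B = A + 3.00·(cos342°, sin342°) = (2.8532, -0.9271)
|BD| = 4.2492
circle(B,3.00) ∩ circle(D,5.00): a=0.2419, h=2.9902
  candidates: C₊=(2.4368,2.0439) cross=12.706; C₋=(3.7416,-3.7925) cross=-12.706
  mode + wants cross > 0 → take C=(2.4368,2.0439) (cross=12.706)
ex = (C−B)/|BC| = (-0.1388,0.9903); ey = (-0.9903,-0.1388)
P = B + 1.65·ex + 2.84·ey = (-0.1883,0.3129)

-0.19 0.31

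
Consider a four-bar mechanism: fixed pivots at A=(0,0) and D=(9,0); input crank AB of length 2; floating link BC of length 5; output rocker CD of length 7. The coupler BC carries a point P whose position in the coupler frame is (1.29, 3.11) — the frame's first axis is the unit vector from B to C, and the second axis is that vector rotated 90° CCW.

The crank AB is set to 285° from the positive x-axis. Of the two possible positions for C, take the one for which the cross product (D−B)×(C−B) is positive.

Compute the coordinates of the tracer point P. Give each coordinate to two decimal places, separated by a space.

A=(0,0), D=(9.00,0)
B = A + 2.00·(cos285°, sin285°) = (0.5176, -1.9319)
|BD| = 8.6996
circle(B,5.00) ∩ circle(D,7.00): a=2.9704, h=4.0220
  candidates: C₊=(2.5207,2.6494) cross=34.990; C₋=(4.3070,-5.1938) cross=-34.990
  mode + wants cross > 0 → take C=(2.5207,2.6494) (cross=34.990)
ex = (C−B)/|BC| = (0.4006,0.9162); ey = (-0.9162,0.4006)
P = B + 1.29·ex + 3.11·ey = (-1.8151,0.4960)

-1.82 0.50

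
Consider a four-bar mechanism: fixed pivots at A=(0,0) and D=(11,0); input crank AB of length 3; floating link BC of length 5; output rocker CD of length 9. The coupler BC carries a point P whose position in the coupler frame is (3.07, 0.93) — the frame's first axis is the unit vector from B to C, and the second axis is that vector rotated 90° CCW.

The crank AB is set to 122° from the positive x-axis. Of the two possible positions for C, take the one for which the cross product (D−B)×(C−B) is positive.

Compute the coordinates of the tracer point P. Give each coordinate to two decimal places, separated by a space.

A=(0,0), D=(11.00,0)
B = A + 3.00·(cos122°, sin122°) = (-1.5898, 2.5441)
|BD| = 12.8442
circle(B,5.00) ∩ circle(D,9.00): a=4.2422, h=2.6465
  candidates: C₊=(3.0926,4.2980) cross=33.993; C₋=(2.0441,-0.8902) cross=-33.993
  mode + wants cross > 0 → take C=(3.0926,4.2980) (cross=33.993)
ex = (C−B)/|BC| = (0.9365,0.3508); ey = (-0.3508,0.9365)
P = B + 3.07·ex + 0.93·ey = (0.9590,4.4919)

0.96 4.49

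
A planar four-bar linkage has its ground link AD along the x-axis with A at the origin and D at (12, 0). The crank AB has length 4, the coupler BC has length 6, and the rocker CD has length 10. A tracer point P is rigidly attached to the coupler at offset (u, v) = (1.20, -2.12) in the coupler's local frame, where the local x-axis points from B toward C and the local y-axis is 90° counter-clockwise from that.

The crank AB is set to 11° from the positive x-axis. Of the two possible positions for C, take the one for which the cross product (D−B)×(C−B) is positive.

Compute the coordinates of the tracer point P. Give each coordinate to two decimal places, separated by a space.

6.17 1.72

A=(0,0), D=(12.00,0)
B = A + 4.00·(cos11°, sin11°) = (3.9265, 0.7632)
|BD| = 8.1095
circle(B,6.00) ∩ circle(D,10.00): a=0.1087, h=5.9990
  candidates: C₊=(4.5994,6.7254) cross=48.649; C₋=(3.4702,-5.2194) cross=-48.649
  mode + wants cross > 0 → take C=(4.5994,6.7254) (cross=48.649)
ex = (C−B)/|BC| = (0.1121,0.9937); ey = (-0.9937,0.1121)
P = B + 1.20·ex + -2.12·ey = (6.1677,1.7179)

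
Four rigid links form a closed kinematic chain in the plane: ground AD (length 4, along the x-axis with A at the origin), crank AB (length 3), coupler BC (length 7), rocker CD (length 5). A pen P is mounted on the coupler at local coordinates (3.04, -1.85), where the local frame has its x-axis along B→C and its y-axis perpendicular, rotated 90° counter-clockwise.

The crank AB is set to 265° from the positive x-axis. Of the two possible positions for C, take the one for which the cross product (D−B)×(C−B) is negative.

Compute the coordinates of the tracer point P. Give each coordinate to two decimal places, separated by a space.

2.39 -5.36

A=(0,0), D=(4.00,0)
B = A + 3.00·(cos265°, sin265°) = (-0.2615, -2.9886)
|BD| = 5.2050
circle(B,7.00) ∩ circle(D,5.00): a=4.9080, h=4.9912
  candidates: C₊=(0.8910,3.9159) cross=25.979; C₋=(6.6227,-4.2570) cross=-25.979
  mode - wants cross < 0 → take C=(6.6227,-4.2570) (cross=-25.979)
ex = (C−B)/|BC| = (0.9834,-0.1812); ey = (0.1812,0.9834)
P = B + 3.04·ex + -1.85·ey = (2.3930,-5.3588)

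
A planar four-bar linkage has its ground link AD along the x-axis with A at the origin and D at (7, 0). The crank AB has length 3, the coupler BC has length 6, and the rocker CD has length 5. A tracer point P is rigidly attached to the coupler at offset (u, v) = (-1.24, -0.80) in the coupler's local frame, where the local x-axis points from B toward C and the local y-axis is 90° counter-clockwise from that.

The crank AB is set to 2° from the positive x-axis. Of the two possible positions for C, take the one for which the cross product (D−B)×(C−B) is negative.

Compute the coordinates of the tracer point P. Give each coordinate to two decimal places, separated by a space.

1.65 0.72

A=(0,0), D=(7.00,0)
B = A + 3.00·(cos2°, sin2°) = (2.9982, 0.1047)
|BD| = 4.0032
circle(B,6.00) ∩ circle(D,5.00): a=3.3755, h=4.9604
  candidates: C₊=(6.5023,4.9752) cross=19.858; C₋=(6.2428,-4.9423) cross=-19.858
  mode - wants cross < 0 → take C=(6.2428,-4.9423) (cross=-19.858)
ex = (C−B)/|BC| = (0.5408,-0.8412); ey = (0.8412,0.5408)
P = B + -1.24·ex + -0.80·ey = (1.6547,0.7151)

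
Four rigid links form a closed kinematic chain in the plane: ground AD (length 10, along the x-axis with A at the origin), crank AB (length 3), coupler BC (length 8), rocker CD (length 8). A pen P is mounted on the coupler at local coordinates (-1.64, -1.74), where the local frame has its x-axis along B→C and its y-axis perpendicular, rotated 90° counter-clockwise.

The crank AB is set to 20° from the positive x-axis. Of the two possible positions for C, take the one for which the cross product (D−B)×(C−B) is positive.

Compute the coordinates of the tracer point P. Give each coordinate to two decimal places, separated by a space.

A=(0,0), D=(10.00,0)
B = A + 3.00·(cos20°, sin20°) = (2.8191, 1.0261)
|BD| = 7.2539
circle(B,8.00) ∩ circle(D,8.00): a=3.6269, h=7.1306
  candidates: C₊=(7.4182,7.5719) cross=51.724; C₋=(5.4009,-6.5459) cross=-51.724
  mode + wants cross > 0 → take C=(7.4182,7.5719) (cross=51.724)
ex = (C−B)/|BC| = (0.5749,0.8182); ey = (-0.8182,0.5749)
P = B + -1.64·ex + -1.74·ey = (3.3000,-1.3161)

3.30 -1.32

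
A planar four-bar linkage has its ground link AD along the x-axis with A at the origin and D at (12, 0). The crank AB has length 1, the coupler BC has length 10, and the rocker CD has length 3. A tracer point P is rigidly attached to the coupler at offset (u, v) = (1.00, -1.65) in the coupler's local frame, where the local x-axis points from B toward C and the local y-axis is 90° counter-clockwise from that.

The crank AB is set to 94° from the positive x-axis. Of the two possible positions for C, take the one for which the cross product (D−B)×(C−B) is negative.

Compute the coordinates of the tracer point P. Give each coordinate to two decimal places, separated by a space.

A=(0,0), D=(12.00,0)
B = A + 1.00·(cos94°, sin94°) = (-0.0698, 0.9976)
|BD| = 12.1109
circle(B,10.00) ∩ circle(D,3.00): a=9.8124, h=1.9279
  candidates: C₊=(9.8681,2.1107) cross=23.349; C₋=(9.5505,-1.7320) cross=-23.349
  mode - wants cross < 0 → take C=(9.5505,-1.7320) (cross=-23.349)
ex = (C−B)/|BC| = (0.9620,-0.2730); ey = (0.2730,0.9620)
P = B + 1.00·ex + -1.65·ey = (0.4419,-0.8627)

0.44 -0.86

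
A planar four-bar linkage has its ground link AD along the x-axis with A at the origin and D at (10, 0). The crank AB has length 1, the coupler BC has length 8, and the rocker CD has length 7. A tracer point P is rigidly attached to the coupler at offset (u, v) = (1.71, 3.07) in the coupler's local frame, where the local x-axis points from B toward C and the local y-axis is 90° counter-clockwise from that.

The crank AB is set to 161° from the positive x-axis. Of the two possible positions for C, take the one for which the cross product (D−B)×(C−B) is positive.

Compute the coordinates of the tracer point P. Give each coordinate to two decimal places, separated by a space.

A=(0,0), D=(10.00,0)
B = A + 1.00·(cos161°, sin161°) = (-0.9455, 0.3256)
|BD| = 10.9504
circle(B,8.00) ∩ circle(D,7.00): a=6.1601, h=5.1042
  candidates: C₊=(5.3636,5.2444) cross=55.893; C₋=(5.0601,-4.9596) cross=-55.893
  mode + wants cross > 0 → take C=(5.3636,5.2444) (cross=55.893)
ex = (C−B)/|BC| = (0.7886,0.6149); ey = (-0.6149,0.7886)
P = B + 1.71·ex + 3.07·ey = (-1.4845,3.7981)

-1.48 3.80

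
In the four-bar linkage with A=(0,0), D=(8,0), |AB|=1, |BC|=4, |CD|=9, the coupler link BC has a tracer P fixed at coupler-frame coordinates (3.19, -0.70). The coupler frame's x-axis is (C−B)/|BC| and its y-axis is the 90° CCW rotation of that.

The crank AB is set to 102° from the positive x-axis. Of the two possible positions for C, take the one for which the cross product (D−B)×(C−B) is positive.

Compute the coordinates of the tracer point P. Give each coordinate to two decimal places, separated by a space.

1.02 4.01

A=(0,0), D=(8.00,0)
B = A + 1.00·(cos102°, sin102°) = (-0.2079, 0.9781)
|BD| = 8.2660
circle(B,4.00) ∩ circle(D,9.00): a=0.2012, h=3.9949
  candidates: C₊=(0.4646,4.9212) cross=33.022; C₋=(-0.4808,-3.0125) cross=-33.022
  mode + wants cross > 0 → take C=(0.4646,4.9212) (cross=33.022)
ex = (C−B)/|BC| = (0.1681,0.9858); ey = (-0.9858,0.1681)
P = B + 3.19·ex + -0.70·ey = (1.0185,4.0050)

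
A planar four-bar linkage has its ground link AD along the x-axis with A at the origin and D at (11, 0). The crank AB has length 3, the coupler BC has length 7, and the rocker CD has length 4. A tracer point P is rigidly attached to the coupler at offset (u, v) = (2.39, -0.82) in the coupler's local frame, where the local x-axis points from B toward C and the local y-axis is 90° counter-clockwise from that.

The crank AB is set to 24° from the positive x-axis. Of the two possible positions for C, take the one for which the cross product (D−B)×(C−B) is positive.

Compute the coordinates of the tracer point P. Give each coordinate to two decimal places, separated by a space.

5.27 1.27

A=(0,0), D=(11.00,0)
B = A + 3.00·(cos24°, sin24°) = (2.7406, 1.2202)
|BD| = 8.3490
circle(B,7.00) ∩ circle(D,4.00): a=6.1508, h=3.3418
  candidates: C₊=(9.3138,3.6272) cross=27.901; C₋=(8.3370,-2.9847) cross=-27.901
  mode + wants cross > 0 → take C=(9.3138,3.6272) (cross=27.901)
ex = (C−B)/|BC| = (0.9390,0.3439); ey = (-0.3439,0.9390)
P = B + 2.39·ex + -0.82·ey = (5.2669,1.2720)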